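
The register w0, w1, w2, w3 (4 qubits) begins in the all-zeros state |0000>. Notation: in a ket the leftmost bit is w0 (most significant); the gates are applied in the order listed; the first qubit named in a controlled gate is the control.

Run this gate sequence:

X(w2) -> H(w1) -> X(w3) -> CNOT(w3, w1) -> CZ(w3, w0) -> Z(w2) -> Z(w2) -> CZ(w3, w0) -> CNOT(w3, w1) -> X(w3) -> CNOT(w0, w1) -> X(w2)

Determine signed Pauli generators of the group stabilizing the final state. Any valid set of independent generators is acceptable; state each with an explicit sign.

The final state is stabilized by the group generated by +IXII, +ZIII, +IIZI, +IIIZ; other independent generating sets are equally valid. Key observation: the block from step 3 through step 10 cancels to the identity and can be dropped.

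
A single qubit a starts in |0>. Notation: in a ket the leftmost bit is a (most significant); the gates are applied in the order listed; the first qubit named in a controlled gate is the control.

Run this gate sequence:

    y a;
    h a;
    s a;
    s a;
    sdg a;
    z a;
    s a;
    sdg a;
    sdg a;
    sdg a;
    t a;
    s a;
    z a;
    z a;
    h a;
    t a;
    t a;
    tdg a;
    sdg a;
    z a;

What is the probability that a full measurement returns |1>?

A full measurement returns |1> with probability 1/2 - sqrt(2)/4.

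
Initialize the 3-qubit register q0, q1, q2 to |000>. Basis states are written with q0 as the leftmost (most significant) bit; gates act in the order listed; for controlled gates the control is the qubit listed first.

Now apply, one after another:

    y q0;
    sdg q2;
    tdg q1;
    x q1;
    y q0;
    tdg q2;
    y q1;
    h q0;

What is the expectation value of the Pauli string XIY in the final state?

The expectation value of XIY is 0.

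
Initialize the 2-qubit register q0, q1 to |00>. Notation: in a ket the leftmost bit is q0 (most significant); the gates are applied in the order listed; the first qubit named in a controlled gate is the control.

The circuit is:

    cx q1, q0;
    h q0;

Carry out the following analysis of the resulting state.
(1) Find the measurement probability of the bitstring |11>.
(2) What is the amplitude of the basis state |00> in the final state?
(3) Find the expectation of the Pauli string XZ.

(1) Outcome |11> occurs with probability 0.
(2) The final state's coefficient on |00> equals sqrt(2)/2.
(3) The observable XZ averages to 1.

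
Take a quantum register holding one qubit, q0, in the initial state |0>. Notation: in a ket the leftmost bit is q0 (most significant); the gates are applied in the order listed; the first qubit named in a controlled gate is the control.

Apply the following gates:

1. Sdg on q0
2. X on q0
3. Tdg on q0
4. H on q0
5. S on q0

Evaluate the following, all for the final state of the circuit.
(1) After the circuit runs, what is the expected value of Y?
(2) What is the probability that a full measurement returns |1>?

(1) The expectation value of Y is -1.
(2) The probability of measuring |1> is 1/2.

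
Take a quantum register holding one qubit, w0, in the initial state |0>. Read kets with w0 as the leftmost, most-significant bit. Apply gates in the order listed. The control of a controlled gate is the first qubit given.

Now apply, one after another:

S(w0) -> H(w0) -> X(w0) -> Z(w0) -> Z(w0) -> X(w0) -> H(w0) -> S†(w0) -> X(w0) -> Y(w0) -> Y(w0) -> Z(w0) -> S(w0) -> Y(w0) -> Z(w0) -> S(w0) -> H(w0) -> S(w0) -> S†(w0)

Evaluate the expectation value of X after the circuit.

In the final state, X has expectation 1. Key observation: gates 1-8 undo each other exactly, leaving only the rest of the circuit to track.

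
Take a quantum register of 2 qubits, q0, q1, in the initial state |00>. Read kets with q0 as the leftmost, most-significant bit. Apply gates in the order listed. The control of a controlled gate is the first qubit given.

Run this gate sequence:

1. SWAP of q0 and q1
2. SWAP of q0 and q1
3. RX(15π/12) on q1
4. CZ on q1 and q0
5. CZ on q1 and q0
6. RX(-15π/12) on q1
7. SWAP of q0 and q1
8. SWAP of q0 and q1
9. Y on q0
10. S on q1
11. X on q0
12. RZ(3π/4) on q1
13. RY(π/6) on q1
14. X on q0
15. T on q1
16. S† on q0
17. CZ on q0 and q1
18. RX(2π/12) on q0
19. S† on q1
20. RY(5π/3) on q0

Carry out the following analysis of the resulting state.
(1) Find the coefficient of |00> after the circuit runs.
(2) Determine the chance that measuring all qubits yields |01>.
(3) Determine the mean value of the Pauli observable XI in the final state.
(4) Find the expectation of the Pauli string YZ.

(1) |00> carries amplitude (sqrt(3) + 2 - sqrt(3)*I)*exp(5*I*pi/8)/8 in the final state. Key observation: steps 1-8 multiply out to the identity, so the circuit reduces to the remaining gates.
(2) A full measurement returns |01> with probability 11/32 - 3*sqrt(3)/16.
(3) The expectation value of XI is 3/4.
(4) The observable YZ averages to sqrt(3)/4.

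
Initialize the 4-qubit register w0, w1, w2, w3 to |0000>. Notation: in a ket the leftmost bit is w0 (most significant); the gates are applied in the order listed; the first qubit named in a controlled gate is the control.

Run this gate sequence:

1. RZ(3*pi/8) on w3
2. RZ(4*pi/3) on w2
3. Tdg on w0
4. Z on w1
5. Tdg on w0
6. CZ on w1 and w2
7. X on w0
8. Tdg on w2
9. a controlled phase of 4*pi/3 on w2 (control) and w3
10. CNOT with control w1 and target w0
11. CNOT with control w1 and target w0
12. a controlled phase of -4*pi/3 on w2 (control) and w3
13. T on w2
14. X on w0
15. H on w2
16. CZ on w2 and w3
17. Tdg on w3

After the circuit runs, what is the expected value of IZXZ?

In the final state, IZXZ has expectation 1. Key observation: steps 7-14 multiply out to the identity, so the circuit reduces to the remaining gates.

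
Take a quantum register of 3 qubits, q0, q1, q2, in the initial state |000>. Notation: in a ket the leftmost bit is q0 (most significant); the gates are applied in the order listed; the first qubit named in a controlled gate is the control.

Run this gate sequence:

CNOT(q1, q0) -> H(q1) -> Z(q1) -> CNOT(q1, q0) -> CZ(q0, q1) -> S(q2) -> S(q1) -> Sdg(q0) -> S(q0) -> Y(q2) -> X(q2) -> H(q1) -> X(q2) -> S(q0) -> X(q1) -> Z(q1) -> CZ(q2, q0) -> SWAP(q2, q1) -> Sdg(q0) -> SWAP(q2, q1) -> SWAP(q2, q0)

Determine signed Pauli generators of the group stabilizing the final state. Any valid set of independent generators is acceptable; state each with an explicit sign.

The final state is stabilized by the group generated by -IXZ, +IZY, -ZII; other independent generating sets are equally valid.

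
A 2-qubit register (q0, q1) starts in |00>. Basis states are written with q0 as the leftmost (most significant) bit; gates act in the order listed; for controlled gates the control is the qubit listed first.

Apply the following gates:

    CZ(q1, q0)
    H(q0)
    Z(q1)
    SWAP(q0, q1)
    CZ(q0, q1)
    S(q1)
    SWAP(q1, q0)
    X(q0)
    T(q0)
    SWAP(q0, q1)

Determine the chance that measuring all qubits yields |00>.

A full measurement returns |00> with probability 1/2.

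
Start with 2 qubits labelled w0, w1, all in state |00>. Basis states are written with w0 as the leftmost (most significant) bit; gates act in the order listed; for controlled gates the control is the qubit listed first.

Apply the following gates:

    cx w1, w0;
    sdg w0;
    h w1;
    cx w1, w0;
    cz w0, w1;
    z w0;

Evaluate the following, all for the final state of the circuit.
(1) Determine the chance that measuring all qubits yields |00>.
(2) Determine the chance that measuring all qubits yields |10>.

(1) The probability of measuring |00> is 1/2.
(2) The probability of measuring |10> is 0.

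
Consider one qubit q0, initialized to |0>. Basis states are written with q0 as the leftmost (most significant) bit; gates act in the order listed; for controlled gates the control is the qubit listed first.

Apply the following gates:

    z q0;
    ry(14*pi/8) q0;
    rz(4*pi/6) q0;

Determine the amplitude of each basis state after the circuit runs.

The resulting statevector has amplitude sqrt(sqrt(2) + 2)*exp(2*I*pi/3)/2 on |0>, sqrt(2 - sqrt(2))*exp(I*pi/3)/2 on |1>.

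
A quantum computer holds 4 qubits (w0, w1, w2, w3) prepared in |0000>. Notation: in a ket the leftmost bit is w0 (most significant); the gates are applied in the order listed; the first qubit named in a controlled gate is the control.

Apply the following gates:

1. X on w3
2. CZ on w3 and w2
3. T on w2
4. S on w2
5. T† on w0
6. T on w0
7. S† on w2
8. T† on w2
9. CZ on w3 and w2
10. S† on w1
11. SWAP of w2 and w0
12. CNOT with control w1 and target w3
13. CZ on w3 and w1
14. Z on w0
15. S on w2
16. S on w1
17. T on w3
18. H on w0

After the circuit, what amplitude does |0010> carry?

The amplitude on |0010> is 0. Key observation: steps 2-9 multiply out to the identity, so the circuit reduces to the remaining gates.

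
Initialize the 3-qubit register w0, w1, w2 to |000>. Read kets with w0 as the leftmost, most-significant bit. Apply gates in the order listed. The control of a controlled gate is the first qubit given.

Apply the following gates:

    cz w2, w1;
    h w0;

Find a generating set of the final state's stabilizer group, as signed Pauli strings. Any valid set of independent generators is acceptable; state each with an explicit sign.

The final state is stabilized by the group generated by +XII, +IZI, +IIZ; other independent generating sets are equally valid.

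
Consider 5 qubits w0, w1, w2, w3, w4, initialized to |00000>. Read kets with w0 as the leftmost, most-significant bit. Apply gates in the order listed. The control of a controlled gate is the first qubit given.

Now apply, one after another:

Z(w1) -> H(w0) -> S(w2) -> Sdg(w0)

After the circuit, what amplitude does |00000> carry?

|00000> carries amplitude sqrt(2)/2 in the final state.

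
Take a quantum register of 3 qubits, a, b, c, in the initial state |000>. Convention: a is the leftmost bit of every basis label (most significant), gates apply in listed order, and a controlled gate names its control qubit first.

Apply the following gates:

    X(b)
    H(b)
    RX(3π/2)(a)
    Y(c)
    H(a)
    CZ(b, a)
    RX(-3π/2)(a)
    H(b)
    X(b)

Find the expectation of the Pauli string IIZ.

The observable IIZ averages to -1.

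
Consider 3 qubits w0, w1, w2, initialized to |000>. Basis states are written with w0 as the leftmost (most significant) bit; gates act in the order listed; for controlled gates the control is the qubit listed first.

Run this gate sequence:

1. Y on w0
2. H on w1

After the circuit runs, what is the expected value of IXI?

In the final state, IXI has expectation 1.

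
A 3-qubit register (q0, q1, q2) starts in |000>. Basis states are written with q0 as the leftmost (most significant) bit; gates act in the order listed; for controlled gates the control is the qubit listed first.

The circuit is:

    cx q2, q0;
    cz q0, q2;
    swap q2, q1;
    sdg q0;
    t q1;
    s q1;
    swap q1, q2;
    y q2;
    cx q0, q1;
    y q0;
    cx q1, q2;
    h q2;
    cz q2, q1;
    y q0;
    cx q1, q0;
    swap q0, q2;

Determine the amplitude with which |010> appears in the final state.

The amplitude on |010> is 0.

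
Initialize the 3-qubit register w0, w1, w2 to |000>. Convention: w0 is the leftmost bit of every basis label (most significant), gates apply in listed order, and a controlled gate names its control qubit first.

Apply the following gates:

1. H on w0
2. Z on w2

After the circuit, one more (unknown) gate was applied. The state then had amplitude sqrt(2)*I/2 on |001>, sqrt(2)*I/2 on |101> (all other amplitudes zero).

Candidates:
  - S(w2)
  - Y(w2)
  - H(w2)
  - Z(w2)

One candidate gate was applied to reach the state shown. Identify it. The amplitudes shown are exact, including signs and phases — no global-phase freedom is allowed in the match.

The applied gate was Y(w2).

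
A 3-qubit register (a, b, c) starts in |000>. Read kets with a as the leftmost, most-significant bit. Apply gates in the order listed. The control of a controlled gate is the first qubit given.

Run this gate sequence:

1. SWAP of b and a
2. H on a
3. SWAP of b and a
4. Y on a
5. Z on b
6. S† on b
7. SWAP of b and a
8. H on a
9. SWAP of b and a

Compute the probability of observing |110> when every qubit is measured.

The probability of measuring |110> is 1/2.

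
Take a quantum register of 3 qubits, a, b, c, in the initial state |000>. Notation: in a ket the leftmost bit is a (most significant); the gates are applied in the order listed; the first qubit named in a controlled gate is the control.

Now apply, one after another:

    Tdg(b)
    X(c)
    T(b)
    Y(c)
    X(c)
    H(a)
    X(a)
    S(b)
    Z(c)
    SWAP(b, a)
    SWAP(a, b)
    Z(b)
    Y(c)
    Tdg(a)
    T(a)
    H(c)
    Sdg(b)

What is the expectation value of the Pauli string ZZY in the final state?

The expectation value of ZZY is 0.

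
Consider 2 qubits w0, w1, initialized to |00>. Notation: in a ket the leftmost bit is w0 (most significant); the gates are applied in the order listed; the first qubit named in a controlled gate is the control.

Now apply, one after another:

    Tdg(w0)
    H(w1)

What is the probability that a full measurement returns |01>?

Outcome |01> occurs with probability 1/2.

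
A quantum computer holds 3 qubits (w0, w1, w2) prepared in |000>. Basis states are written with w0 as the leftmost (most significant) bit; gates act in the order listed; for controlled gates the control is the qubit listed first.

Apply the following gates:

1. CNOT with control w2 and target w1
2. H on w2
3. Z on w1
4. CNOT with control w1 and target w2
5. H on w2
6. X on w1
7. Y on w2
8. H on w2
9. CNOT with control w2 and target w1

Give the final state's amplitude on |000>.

|000> carries amplitude 0 in the final state.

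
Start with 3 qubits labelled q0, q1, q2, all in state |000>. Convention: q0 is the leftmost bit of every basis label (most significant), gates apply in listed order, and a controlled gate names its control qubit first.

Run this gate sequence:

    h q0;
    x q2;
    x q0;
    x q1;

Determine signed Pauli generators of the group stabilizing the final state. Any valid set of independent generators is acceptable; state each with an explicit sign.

The stabilizer group can be generated by +XII, -IZI, -IIZ, among other valid generating sets.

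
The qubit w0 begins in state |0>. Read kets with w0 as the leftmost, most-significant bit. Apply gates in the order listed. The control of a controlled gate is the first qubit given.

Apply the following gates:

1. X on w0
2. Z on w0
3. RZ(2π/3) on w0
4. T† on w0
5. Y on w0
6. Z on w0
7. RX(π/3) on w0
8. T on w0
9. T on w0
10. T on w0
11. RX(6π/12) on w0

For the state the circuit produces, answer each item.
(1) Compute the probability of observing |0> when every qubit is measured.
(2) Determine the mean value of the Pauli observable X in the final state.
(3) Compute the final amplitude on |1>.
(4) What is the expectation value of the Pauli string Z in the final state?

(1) The probability of measuring |0> is sqrt(6)/8 + 1/2.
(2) The observable X averages to sqrt(6)/4.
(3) The final state's coefficient on |1> equals sqrt(6)*exp(I*pi/12)/4 + sqrt(2)*exp(5*I*pi/6)/4.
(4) The expectation value of Z is sqrt(6)/4.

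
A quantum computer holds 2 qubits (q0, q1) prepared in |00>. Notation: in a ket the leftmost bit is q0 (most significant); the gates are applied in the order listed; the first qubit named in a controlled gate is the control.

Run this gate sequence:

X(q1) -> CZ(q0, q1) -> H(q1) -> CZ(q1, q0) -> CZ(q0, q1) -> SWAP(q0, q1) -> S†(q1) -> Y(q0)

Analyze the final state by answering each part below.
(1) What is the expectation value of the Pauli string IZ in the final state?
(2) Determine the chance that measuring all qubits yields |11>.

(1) In the final state, IZ has expectation 1.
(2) Outcome |11> occurs with probability 0.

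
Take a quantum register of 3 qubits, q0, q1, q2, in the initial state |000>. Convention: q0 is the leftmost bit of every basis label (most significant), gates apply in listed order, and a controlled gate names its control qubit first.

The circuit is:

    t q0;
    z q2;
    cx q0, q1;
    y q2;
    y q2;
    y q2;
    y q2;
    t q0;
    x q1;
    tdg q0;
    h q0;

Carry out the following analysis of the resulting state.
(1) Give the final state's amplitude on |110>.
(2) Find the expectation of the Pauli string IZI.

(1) |110> carries amplitude sqrt(2)/2 in the final state. Key observation: the block from step 4 through step 7 cancels to the identity and can be dropped.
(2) The expectation value of IZI is -1.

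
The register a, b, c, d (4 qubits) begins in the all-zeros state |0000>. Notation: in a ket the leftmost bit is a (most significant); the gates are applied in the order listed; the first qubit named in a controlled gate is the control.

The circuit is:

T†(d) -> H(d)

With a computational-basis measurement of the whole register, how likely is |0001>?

Outcome |0001> occurs with probability 1/2.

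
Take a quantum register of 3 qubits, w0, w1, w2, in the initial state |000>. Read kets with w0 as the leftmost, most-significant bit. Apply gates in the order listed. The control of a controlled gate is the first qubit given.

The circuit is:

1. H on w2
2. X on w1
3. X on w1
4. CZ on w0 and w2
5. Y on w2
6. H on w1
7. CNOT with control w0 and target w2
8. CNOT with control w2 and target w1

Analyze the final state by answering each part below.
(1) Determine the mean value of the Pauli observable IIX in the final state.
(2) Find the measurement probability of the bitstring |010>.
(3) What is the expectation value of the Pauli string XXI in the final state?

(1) The observable IIX averages to -1.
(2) The probability of measuring |010> is 1/4.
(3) In the final state, XXI has expectation 0.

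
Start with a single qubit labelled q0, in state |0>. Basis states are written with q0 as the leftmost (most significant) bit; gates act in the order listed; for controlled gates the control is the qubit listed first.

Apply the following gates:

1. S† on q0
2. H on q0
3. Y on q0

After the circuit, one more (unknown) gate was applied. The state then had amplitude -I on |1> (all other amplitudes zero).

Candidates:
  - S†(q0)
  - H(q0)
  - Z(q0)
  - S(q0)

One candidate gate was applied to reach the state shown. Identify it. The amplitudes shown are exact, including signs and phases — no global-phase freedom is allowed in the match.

The unique candidate consistent with the amplitudes is H(q0).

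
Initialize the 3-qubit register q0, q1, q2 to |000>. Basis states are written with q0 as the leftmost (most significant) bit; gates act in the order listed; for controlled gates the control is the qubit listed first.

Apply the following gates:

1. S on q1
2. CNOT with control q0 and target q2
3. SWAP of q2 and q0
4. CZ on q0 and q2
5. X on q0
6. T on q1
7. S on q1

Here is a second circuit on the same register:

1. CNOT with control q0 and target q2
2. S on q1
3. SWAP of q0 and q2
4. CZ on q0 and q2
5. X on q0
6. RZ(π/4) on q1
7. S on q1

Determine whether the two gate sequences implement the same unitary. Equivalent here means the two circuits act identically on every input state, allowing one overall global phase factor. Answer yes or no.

Yes — the two circuits implement the same unitary up to a global phase.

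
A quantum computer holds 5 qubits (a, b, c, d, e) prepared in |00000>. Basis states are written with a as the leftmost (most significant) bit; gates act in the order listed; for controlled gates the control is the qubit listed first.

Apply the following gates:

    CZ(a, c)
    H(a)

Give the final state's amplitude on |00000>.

The amplitude on |00000> is sqrt(2)/2.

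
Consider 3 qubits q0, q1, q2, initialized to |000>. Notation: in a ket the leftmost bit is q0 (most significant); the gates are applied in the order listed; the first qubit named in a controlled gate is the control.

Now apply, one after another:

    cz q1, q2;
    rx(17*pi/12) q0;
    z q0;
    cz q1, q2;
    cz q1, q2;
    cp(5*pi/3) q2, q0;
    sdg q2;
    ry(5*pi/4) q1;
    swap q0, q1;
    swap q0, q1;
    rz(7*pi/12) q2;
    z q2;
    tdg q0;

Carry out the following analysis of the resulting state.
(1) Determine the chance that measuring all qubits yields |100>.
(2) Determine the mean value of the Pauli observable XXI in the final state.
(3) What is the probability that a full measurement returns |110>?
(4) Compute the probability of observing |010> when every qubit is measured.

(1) The probability of measuring |100> is -3*sqrt(2)/16 - sqrt(3)/16 + sqrt(6)/16 + 5/16. Key observation: gates 9-10 undo each other exactly, leaving only the rest of the circuit to track.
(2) The observable XXI averages to sqrt(2)/8 + sqrt(6)/8.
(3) The probability of measuring |110> is sqrt(2)/16 + sqrt(3)/16 + sqrt(6)/16 + 3/16.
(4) The probability of measuring |010> is -sqrt(6)/16 - sqrt(3)/16 + 3*sqrt(2)/16 + 5/16.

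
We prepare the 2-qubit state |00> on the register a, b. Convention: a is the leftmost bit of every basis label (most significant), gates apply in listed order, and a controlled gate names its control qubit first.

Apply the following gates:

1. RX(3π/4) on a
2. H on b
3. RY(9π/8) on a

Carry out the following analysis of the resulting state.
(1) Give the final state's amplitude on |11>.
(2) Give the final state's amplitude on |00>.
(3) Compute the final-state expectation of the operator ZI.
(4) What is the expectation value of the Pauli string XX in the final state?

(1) The amplitude on |11> is sqrt(2)*sqrt(1/2 - sqrt(2)/4)*sin(7*pi/16)/2 + sqrt(2)*I*sqrt(sqrt(2)/4 + 1/2)*cos(7*pi/16)/2.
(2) The amplitude on |00> is -sqrt(2)*sqrt(1/2 - sqrt(2)/4)*cos(7*pi/16)/2 + sqrt(2)*I*sqrt(sqrt(2)/4 + 1/2)*sin(7*pi/16)/2.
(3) In the final state, ZI has expectation sqrt(2*sqrt(2) + 4)/4.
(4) In the final state, XX has expectation sqrt(4 - 2*sqrt(2))/4.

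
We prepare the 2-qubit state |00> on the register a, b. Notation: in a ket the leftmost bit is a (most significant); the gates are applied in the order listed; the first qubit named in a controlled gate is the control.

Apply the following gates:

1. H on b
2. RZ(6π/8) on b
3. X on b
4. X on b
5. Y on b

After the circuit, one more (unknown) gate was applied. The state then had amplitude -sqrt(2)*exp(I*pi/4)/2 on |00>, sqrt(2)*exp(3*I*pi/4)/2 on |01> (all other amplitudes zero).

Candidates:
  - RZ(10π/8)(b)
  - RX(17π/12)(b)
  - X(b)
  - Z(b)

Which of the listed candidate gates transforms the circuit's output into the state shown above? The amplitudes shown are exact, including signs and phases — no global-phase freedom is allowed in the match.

The applied gate was RZ(10π/8)(b). Key observation: steps 3-4 multiply out to the identity, so the circuit reduces to the remaining gates.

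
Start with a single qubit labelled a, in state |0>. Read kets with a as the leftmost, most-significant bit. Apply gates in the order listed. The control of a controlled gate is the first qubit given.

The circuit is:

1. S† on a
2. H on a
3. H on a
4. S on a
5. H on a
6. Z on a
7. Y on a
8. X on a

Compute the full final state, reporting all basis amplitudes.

The final amplitudes are sqrt(2)*I/2 on |0>, sqrt(2)*I/2 on |1>.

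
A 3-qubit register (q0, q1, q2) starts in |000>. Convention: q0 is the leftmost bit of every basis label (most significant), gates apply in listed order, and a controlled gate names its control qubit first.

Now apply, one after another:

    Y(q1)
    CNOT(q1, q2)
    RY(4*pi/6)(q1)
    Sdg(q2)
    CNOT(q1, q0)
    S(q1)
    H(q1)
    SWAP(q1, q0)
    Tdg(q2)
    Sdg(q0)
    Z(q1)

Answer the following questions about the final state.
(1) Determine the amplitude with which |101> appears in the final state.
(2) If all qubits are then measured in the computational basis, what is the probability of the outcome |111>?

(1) The final state's coefficient on |101> equals sqrt(6)*exp(I*pi/4)/4.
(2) The probability of measuring |111> is 1/8.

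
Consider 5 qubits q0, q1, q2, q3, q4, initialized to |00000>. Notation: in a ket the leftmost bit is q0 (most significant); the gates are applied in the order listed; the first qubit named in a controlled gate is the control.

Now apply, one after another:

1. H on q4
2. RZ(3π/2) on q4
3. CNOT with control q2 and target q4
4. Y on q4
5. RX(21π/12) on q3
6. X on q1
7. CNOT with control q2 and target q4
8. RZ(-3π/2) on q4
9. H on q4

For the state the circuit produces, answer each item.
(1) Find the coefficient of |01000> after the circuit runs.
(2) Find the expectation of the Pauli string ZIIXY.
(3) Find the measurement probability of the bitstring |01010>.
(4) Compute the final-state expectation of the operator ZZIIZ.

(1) The amplitude on |01000> is sqrt(sqrt(2) + 2)/2.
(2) The expectation value of ZIIXY is 0.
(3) The probability of measuring |01010> is 1/2 - sqrt(2)/4.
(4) In the final state, ZZIIZ has expectation -1.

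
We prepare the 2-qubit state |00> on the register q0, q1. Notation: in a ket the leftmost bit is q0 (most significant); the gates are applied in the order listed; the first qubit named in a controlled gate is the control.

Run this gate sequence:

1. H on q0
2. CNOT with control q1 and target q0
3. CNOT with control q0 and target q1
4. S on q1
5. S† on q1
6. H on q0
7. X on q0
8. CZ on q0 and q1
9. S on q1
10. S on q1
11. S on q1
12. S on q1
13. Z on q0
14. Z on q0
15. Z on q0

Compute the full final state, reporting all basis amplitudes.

After the circuit, the state carries amplitude 1/2 on |00>, -1/2 on |01>, -1/2 on |10>, 1/2 on |11>. Key observation: the block from step 9 through step 12 cancels to the identity and can be dropped.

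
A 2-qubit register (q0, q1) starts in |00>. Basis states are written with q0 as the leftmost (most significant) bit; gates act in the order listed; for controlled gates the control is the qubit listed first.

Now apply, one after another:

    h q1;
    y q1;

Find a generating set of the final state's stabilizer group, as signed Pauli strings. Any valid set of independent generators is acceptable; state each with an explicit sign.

One valid set of independent stabilizer generators is -IX, +ZI (any independent generating set of the same group is equally correct).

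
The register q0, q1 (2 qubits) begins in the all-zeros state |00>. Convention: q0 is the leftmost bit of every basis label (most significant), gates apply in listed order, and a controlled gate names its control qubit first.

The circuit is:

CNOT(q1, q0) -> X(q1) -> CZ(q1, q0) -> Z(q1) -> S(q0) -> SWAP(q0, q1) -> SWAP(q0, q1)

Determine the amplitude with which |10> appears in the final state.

|10> carries amplitude 0 in the final state. Key observation: steps 6-7 multiply out to the identity, so the circuit reduces to the remaining gates.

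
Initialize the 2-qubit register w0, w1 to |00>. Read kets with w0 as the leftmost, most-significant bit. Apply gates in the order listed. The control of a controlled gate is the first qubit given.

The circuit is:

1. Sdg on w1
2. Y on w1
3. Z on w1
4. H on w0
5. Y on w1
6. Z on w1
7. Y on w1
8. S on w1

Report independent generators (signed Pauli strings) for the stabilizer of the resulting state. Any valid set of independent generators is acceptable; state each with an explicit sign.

One valid set of independent stabilizer generators is +XI, -IZ (any independent generating set of the same group is equally correct).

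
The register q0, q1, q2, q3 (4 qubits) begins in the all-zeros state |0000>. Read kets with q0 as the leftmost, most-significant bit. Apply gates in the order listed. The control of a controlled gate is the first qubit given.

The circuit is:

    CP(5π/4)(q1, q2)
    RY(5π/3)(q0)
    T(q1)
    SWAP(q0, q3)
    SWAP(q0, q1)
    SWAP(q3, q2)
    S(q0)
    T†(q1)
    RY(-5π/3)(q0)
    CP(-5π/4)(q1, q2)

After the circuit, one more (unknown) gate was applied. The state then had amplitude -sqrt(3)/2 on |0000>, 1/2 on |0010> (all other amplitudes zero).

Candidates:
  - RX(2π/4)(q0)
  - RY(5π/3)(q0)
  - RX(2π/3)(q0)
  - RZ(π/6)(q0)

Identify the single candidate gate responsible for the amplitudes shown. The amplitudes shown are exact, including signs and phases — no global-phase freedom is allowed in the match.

The applied gate was RY(5π/3)(q0).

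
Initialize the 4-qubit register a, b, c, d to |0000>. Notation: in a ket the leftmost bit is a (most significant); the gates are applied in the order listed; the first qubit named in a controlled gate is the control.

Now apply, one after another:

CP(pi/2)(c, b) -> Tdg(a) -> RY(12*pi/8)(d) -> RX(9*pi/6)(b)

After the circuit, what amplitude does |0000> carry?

The amplitude on |0000> is 1/2.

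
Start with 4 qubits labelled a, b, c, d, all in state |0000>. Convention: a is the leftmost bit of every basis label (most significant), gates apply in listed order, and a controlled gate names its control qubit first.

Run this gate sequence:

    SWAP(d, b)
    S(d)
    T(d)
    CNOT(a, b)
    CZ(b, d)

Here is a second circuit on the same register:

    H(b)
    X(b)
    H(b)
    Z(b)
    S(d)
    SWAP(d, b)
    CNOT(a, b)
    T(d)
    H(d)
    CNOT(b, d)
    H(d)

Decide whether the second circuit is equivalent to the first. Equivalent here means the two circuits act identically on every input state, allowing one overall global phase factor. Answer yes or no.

No: there is an input state on which the two circuits produce genuinely different outputs (not merely differing by a phase).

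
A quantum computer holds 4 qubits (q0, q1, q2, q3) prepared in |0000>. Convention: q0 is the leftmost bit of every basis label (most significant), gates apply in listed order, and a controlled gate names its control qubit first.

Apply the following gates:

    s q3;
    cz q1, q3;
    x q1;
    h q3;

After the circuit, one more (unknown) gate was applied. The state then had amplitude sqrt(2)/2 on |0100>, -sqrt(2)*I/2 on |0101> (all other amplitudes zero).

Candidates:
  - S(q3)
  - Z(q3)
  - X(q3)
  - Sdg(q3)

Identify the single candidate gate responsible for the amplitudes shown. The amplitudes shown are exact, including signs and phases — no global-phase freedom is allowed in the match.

It was Sdg(q3) that produced the state shown.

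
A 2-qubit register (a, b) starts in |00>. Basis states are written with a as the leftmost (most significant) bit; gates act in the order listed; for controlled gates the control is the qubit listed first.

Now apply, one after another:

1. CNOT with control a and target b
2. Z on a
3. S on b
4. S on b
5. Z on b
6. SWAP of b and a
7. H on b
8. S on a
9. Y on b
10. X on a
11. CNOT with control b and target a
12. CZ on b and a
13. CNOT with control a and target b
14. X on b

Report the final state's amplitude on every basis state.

The resulting statevector has amplitude sqrt(2)*I/2 on |00>, 0 on |01>, -sqrt(2)*I/2 on |10>, 0 on |11>.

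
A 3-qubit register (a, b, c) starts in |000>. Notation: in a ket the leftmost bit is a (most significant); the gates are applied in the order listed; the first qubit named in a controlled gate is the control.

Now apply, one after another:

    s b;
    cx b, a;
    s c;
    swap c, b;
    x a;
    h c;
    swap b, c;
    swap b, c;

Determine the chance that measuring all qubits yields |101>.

The probability of measuring |101> is 1/2.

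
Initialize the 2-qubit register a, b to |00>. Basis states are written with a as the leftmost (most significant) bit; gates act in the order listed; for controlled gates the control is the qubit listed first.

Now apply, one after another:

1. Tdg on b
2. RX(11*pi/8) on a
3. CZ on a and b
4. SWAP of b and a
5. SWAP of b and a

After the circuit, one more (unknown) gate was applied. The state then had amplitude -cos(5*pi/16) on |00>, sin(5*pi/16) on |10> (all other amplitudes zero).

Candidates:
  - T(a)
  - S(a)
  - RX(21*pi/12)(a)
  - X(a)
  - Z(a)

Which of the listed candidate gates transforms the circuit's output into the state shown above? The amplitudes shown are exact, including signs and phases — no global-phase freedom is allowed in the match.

The applied gate was S(a).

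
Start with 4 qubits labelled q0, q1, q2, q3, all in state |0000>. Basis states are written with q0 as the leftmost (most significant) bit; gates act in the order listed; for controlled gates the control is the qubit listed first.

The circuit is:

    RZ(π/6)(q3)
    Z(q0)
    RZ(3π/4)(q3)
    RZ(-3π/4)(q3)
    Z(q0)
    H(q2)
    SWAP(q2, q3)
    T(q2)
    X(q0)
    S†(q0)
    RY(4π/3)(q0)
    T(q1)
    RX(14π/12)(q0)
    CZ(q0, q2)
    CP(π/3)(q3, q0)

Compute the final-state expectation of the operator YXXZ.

In the final state, YXXZ has expectation 0. Key observation: the block from step 2 through step 5 cancels to the identity and can be dropped.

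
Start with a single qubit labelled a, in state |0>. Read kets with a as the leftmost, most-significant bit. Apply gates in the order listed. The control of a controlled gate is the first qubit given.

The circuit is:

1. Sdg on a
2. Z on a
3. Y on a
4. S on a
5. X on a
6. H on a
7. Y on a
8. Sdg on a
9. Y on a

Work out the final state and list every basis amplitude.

After the circuit, the state carries amplitude sqrt(2)*I/2 on |0>, -sqrt(2)/2 on |1>.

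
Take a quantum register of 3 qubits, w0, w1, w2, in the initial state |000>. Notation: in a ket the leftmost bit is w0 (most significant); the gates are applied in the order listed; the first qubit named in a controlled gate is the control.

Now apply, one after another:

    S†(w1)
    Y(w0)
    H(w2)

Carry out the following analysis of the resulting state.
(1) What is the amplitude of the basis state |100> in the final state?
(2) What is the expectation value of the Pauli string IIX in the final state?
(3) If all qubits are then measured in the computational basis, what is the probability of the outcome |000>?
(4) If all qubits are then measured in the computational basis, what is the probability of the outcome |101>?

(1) The amplitude on |100> is sqrt(2)*I/2.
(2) The expectation value of IIX is 1.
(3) The probability of measuring |000> is 0.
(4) The probability of measuring |101> is 1/2.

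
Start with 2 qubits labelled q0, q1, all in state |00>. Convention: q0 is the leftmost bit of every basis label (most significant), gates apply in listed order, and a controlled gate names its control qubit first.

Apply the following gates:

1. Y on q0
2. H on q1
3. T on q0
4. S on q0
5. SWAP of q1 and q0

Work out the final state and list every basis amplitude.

The resulting statevector has amplitude 0 on |00>, -sqrt(2)*exp(I*pi/4)/2 on |01>, 0 on |10>, -sqrt(2)*exp(I*pi/4)/2 on |11>.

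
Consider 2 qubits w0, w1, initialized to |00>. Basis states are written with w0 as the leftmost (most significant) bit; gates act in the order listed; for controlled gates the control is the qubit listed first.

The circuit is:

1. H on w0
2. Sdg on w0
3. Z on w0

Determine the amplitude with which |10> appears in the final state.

The amplitude on |10> is sqrt(2)*I/2.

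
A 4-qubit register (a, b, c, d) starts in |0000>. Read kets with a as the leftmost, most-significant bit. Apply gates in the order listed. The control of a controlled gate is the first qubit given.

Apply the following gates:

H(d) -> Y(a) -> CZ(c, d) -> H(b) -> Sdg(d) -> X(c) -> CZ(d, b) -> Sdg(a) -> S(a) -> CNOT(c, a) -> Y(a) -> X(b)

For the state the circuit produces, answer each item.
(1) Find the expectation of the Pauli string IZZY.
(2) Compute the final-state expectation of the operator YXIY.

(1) In the final state, IZZY has expectation -1.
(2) The observable YXIY averages to 0.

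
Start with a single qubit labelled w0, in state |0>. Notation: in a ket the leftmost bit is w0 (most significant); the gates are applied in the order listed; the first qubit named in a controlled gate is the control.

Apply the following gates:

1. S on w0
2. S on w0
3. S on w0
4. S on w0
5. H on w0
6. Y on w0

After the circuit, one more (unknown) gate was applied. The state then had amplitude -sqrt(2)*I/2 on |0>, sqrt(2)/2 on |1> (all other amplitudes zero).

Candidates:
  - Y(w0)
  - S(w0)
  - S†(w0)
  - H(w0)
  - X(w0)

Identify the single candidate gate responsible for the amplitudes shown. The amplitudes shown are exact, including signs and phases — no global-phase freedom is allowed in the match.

The applied gate was S†(w0). Key observation: the block from step 1 through step 4 cancels to the identity and can be dropped.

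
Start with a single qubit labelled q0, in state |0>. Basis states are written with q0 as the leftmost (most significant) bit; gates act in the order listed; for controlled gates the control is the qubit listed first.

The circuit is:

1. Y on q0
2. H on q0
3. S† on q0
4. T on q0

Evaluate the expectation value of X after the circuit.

The observable X averages to -sqrt(2)/2.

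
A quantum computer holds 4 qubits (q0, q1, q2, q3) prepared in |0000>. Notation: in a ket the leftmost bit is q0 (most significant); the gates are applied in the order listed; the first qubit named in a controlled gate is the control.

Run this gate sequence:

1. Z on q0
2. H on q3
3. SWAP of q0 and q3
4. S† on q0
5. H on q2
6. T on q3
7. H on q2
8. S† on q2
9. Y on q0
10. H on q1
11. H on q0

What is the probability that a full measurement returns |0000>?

The probability of measuring |0000> is 1/4.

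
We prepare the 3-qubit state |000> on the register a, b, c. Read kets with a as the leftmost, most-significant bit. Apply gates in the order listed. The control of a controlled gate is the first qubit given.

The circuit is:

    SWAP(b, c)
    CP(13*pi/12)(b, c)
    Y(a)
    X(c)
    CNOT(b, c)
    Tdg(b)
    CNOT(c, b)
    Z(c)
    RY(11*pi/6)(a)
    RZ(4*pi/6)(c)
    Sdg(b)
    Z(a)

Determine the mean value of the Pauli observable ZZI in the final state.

The expectation value of ZZI is sqrt(3)/2.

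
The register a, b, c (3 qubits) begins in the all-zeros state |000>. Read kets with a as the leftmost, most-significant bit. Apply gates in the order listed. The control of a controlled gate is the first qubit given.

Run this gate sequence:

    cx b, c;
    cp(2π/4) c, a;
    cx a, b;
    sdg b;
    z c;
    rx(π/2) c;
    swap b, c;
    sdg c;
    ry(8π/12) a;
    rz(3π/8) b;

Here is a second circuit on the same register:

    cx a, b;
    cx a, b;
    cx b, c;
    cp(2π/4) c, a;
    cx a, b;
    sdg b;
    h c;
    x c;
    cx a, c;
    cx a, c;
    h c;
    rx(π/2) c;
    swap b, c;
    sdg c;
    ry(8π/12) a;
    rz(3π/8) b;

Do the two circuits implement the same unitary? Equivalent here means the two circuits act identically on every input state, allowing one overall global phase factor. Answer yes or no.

Yes: on every input state the two circuits agree up to one overall phase factor.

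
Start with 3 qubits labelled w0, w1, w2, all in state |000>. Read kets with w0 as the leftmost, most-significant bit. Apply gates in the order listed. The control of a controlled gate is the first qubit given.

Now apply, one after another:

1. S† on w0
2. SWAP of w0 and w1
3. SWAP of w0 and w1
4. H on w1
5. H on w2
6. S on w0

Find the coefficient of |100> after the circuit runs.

The amplitude on |100> is 0. Key observation: the block from step 2 through step 3 cancels to the identity and can be dropped.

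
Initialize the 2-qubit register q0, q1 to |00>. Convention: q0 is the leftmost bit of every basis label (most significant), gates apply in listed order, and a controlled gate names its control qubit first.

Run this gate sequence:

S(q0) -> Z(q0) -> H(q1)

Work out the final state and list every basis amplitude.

The resulting statevector has amplitude sqrt(2)/2 on |00>, sqrt(2)/2 on |01>, 0 on |10>, 0 on |11>.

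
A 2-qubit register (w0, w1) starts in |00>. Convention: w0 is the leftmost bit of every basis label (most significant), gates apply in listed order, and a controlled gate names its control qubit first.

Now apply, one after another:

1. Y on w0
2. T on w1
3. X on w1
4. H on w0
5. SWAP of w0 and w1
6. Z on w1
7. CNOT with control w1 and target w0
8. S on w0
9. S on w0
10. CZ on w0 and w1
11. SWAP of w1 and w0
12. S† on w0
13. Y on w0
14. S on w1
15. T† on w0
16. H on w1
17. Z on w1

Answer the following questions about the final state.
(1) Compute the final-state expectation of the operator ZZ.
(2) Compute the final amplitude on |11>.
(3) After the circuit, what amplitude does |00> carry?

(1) The expectation value of ZZ is 0.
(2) The final state's coefficient on |11> equals exp(I*pi/4)/2.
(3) |00> carries amplitude -I/2 in the final state.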